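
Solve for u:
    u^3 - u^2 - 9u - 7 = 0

Possible rational roots are divisors of -7. Testing u = -1 gives 0, so (u + 1) is a factor.
Divide: u^3 - u^2 - 9u - 7 = (u + 1)(u^2 - 2u - 7).
Apply the quadratic formula to u^2 - 2u - 7 = 0: u = (2 +/- sqrt(32))/2, i.e. u ~= 3.8284 or u ~= -1.8284.

u = -1.8284 or u = -1 or u = 3.8284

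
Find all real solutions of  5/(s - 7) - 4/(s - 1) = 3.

Multiply both sides by (s - 7)(s - 1):
5(s - 1) - 4(s - 7) = 3(s - 7)(s - 1).
Expand and collect terms: 3s^2 - 25s - 2 = 0.
By the quadratic formula, s = (25 +/- sqrt(649)) / 6, so s ~= 8.4126 or s ~= -0.0792.
Neither value makes a denominator zero (s != 7, s != 1), so both are valid.

s = -0.0792 or s = 8.4126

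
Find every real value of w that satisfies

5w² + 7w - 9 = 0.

w = -2.2133 or w = 0.8133

Discriminant: (7)² − 4·5·(-9) = 229.
Quadratic formula: w = (-7 ± √229) / 10.
So w = -7/10 + √(229)/10 ≈ 0.8133 or w = -√(229)/10 - 7/10 ≈ -2.2133.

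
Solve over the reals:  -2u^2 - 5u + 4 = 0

u = -3.1375 or u = 0.6375

Discriminant: (-5)^2 - 4*(-2)*4 = 57.
Quadratic formula: u = (5 +/- sqrt(57)) / (-4).
So u = -sqrt(57)/4 - 5/4 ~= -3.1375 or u = -5/4 + sqrt(57)/4 ~= 0.6375.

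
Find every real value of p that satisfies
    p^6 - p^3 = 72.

Let u = p^3. The equation becomes u^2 - u - 72 = 0.
Factor: (u + 8)(u - 9) = 0, so u = -8 or u = 9.
p^3 = -8 gives p = -2.
p^3 = 9 gives p = (9)^(1/3) ~= 2.0801.

p = -2 or p = 2.0801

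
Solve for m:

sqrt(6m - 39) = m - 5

Square both sides: 6m - 39 = (m - 5)^2.
Expand and rearrange: m^2 - 16m + 64 = 0.
This gives the repeated root m = 8.
Check in the original equation:
  m = 8: sqrt(9) = 3, while m - 5 = 3 — valid.

m = 8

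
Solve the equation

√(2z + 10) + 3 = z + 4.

Isolate the radical: √(2z + 10) = z + 1.
Square both sides: 2z + 10 = (z + 1)².
Expand and rearrange: z² - 9 = 0.
Solving gives z = 3 or z = -3.
Check each candidate in the original equation:
  z = 3: √(16) = 4, while z + 1 = 4 — valid.
  z = -3: √(4) = 2, while z + 1 = -2 — extraneous.

z = 3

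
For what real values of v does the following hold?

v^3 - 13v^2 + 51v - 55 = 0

Possible rational roots are divisors of -55. Testing v = 5 gives 0, so (v - 5) is a factor.
Divide: v^3 - 13v^2 + 51v - 55 = (v - 5)(v^2 - 8v + 11).
Apply the quadratic formula to v^2 - 8v + 11 = 0: v = (8 +/- sqrt(20))/2, i.e. v ~= 6.2361 or v ~= 1.7639.

v = 1.7639 or v = 5 or v = 6.2361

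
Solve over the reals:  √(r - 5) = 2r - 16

Square both sides: r - 5 = (2r - 16)².
Expand and rearrange: 4r² - 65r + 261 = 0.
Solving gives r = 9 or r = 7.25.
Check each candidate in the original equation:
  r = 9: √(4) = 2, while 2r - 16 = 2 — valid.
  r = 7.25: √(2.25) = 1.5, while 2r - 16 = -1.5 — extraneous.

r = 9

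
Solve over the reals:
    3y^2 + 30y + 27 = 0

y = -9 or y = -1

Factor: 3(y + 9)(y + 1) = 0.
So y = -9 or y = -1.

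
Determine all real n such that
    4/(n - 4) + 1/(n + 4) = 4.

n = -3.7785 or n = 5.0285

Multiply both sides by (n - 4)(n + 4):
4(n + 4) + (n - 4) = 4(n - 4)(n + 4).
Expand and collect terms: 4n² - 5n - 76 = 0.
By the quadratic formula, n = (5 ± √1241) / 8, so n ≈ 5.0285 or n ≈ -3.7785.
Neither value makes a denominator zero (n ≠ 4, n ≠ -4), so both are valid.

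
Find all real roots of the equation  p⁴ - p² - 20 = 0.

p = -2.2361 or p = 2.2361

Let u = p². The equation becomes u² - u - 20 = 0.
Factor: (u + 4)(u - 5) = 0, so u = -4 or u = 5.
p² = -4 < 0 has no real solution.
p² = 5 gives p = ±√(5) ≈ ±2.2361.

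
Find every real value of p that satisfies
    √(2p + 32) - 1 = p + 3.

p = 2

Isolate the radical: √(2p + 32) = p + 4.
Square both sides: 2p + 32 = (p + 4)².
Expand and rearrange: p² + 6p - 16 = 0.
Solving gives p = 2 or p = -8.
Check each candidate in the original equation:
  p = 2: √(36) = 6, while p + 4 = 6 — valid.
  p = -8: √(16) = 4, while p + 4 = -4 — extraneous.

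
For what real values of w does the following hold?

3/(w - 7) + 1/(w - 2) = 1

w = 2.5949 or w = 10.4051

Multiply both sides by (w - 7)(w - 2):
3(w - 2) + (w - 7) = (w - 7)(w - 2).
Expand and collect terms: w² - 13w + 27 = 0.
By the quadratic formula, w = (13 ± √61) / 2, so w ≈ 10.4051 or w ≈ 2.5949.
Neither value makes a denominator zero (w ≠ 7, w ≠ 2), so both are valid.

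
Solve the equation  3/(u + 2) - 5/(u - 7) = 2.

u = 0.4189 or u = 3.5811

Multiply both sides by (u + 2)(u - 7):
3(u - 7) - 5(u + 2) = 2(u + 2)(u - 7).
Expand and collect terms: 2u^2 - 8u + 3 = 0.
By the quadratic formula, u = (8 +/- sqrt(40)) / 4, so u ~= 3.5811 or u ~= 0.4189.
Neither value makes a denominator zero (u != -2, u != 7), so both are valid.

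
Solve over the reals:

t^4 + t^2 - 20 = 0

Let u = t^2. The equation becomes u^2 + u - 20 = 0.
Factor: (u + 5)(u - 4) = 0, so u = -5 or u = 4.
t^2 = -5 < 0 has no real solution.
t^2 = 4 gives t = +/-2.

t = -2 or t = 2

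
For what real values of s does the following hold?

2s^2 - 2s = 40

Bring every term to one side: 2s^2 - 2s - 40 = 0.
Factor: 2(s + 4)(s - 5) = 0.
So s = -4 or s = 5.

s = -4 or s = 5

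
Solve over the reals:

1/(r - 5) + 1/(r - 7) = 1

r = 5.5858 or r = 8.4142

Multiply both sides by (r - 5)(r - 7):
(r - 7) + (r - 5) = (r - 5)(r - 7).
Expand and collect terms: r^2 - 14r + 47 = 0.
By the quadratic formula, r = (14 +/- sqrt(8)) / 2, so r ~= 8.4142 or r ~= 5.5858.
Neither value makes a denominator zero (r != 5, r != 7), so both are valid.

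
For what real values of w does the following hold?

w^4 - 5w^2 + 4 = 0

Let u = w^2. The equation becomes u^2 - 5u + 4 = 0.
Factor: (u - 1)(u - 4) = 0, so u = 1 or u = 4.
w^2 = 1 gives w = +/-1.
w^2 = 4 gives w = +/-2.

w = -2 or w = -1 or w = 1 or w = 2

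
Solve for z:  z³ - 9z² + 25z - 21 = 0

Possible rational roots are divisors of -21. Testing z = 3 gives 0, so (z - 3) is a factor.
Divide: z³ - 9z² + 25z - 21 = (z - 3)(z² - 6z + 7).
Apply the quadratic formula to z² - 6z + 7 = 0: z = (6 ± √8)/2, i.e. z ≈ 4.4142 or z ≈ 1.5858.

z = 1.5858 or z = 3 or z = 4.4142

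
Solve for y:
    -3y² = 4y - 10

Rearrange to standard form: -3y² - 4y + 10 = 0.
Discriminant: (-4)² − 4·(-3)·10 = 136.
Quadratic formula: y = (4 ± √136) / (-6).
So y = -√(34)/3 - 2/3 ≈ -2.6103 or y = -2/3 + √(34)/3 ≈ 1.277.

y = -2.6103 or y = 1.277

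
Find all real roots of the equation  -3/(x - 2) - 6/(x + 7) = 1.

x = -14.3485 or x = 0.3485

Multiply both sides by (x - 2)(x + 7):
-3(x + 7) - 6(x - 2) = (x - 2)(x + 7).
Expand and collect terms: x^2 + 14x - 5 = 0.
By the quadratic formula, x = (-14 +/- sqrt(216)) / 2, so x ~= 0.3485 or x ~= -14.3485.
Neither value makes a denominator zero (x != 2, x != -7), so both are valid.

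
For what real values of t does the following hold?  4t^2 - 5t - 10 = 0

t = -1.0752 or t = 2.3252

Discriminant: (-5)^2 - 4*4*(-10) = 185.
Quadratic formula: t = (5 +/- sqrt(185)) / 8.
So t = 5/8 + sqrt(185)/8 ~= 2.3252 or t = 5/8 - sqrt(185)/8 ~= -1.0752.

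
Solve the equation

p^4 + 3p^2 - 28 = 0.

p = -2 or p = 2

Let u = p^2. The equation becomes u^2 + 3u - 28 = 0.
Factor: (u - 4)(u + 7) = 0, so u = 4 or u = -7.
p^2 = 4 gives p = +/-2.
p^2 = -7 < 0 has no real solution.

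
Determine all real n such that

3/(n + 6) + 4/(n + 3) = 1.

Multiply both sides by (n + 6)(n + 3):
3(n + 3) + 4(n + 6) = (n + 6)(n + 3).
Expand and collect terms: n^2 + 2n - 15 = 0.
Factor or apply the quadratic formula: n = 3 or n = -5.
Neither value makes a denominator zero (n != -6, n != -3), so both are valid.

n = -5 or n = 3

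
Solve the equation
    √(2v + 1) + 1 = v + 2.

Isolate the radical: √(2v + 1) = v + 1.
Square both sides: 2v + 1 = (v + 1)².
Expand and rearrange: v² = 0.
This gives the repeated root v = 0.
Check in the original equation:
  v = 0: √(1) = 1, while v + 1 = 1 — valid.

v = 0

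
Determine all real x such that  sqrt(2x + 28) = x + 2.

Square both sides: 2x + 28 = (x + 2)^2.
Expand and rearrange: x^2 + 2x - 24 = 0.
Solving gives x = 4 or x = -6.
Check each candidate in the original equation:
  x = 4: sqrt(36) = 6, while x + 2 = 6 — valid.
  x = -6: sqrt(16) = 4, while x + 2 = -4 — extraneous.

x = 4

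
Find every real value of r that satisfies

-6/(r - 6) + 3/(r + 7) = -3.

Multiply both sides by (r - 6)(r + 7):
-6(r + 7) + 3(r - 6) = -3(r - 6)(r + 7).
Expand and collect terms: -3r² + 186 = 0.
By the quadratic formula, r = (0 ± √2232) / -6, so r ≈ -7.874 or r ≈ 7.874.
Neither value makes a denominator zero (r ≠ 6, r ≠ -7), so both are valid.

r = -7.874 or r = 7.874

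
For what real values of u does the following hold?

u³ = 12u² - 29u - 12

u = -0.3589 or u = 4 or u = 8.3589

Rearrange: u³ - 12u² + 29u + 12 = 0.
Possible rational roots are divisors of 12. Testing u = 4 gives 0, so (u - 4) is a factor.
Divide: u³ - 12u² + 29u + 12 = (u - 4)(u² - 8u - 3).
Apply the quadratic formula to u² - 8u - 3 = 0: u = (8 ± √76)/2, i.e. u ≈ 8.3589 or u ≈ -0.3589.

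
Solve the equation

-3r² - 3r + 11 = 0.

r = -2.4791 or r = 1.4791

Discriminant: (-3)² − 4·(-3)·11 = 141.
Quadratic formula: r = (3 ± √141) / (-6).
So r = -√(141)/6 - 1/2 ≈ -2.4791 or r = -1/2 + √(141)/6 ≈ 1.4791.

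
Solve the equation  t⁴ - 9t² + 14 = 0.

t = -2.6458 or t = -1.4142 or t = 1.4142 or t = 2.6458

Let u = t². The equation becomes u² - 9u + 14 = 0.
Factor: (u - 7)(u - 2) = 0, so u = 7 or u = 2.
t² = 7 gives t = ±√(7) ≈ ±2.6458.
t² = 2 gives t = ±√(2) ≈ ±1.4142.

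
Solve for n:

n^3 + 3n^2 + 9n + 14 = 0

Possible rational roots are divisors of 14. Testing n = -2 gives 0, so (n + 2) is a factor.
Divide: n^3 + 3n^2 + 9n + 14 = (n + 2)(n^2 + n + 7).
The quadratic n^2 + n + 7 has discriminant -27 < 0, so no further real roots.

n = -2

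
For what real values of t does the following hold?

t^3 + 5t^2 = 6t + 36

t = -4.6056 or t = -3 or t = 2.6056

Rearrange: t^3 + 5t^2 - 6t - 36 = 0.
Possible rational roots are divisors of -36. Testing t = -3 gives 0, so (t + 3) is a factor.
Divide: t^3 + 5t^2 - 6t - 36 = (t + 3)(t^2 + 2t - 12).
Apply the quadratic formula to t^2 + 2t - 12 = 0: t = (-2 +/- sqrt(52))/2, i.e. t ~= 2.6056 or t ~= -4.6056.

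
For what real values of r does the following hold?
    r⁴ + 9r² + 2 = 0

Let u = r². The equation becomes u² + 9u + 2 = 0.
By the quadratic formula, u = -9/2 + √(73)/2 or u = -9/2 - √(73)/2.
r² = -9/2 + √(73)/2 < 0 has no real solution.
r² = -9/2 - √(73)/2 < 0 has no real solution.

No real solutions.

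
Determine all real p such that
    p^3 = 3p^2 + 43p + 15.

p = -5 or p = -0.3589 or p = 8.3589

Rearrange: p^3 - 3p^2 - 43p - 15 = 0.
Possible rational roots are divisors of -15. Testing p = -5 gives 0, so (p + 5) is a factor.
Divide: p^3 - 3p^2 - 43p - 15 = (p + 5)(p^2 - 8p - 3).
Apply the quadratic formula to p^2 - 8p - 3 = 0: p = (8 +/- sqrt(76))/2, i.e. p ~= 8.3589 or p ~= -0.3589.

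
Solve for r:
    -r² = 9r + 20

r = -5 or r = -4

Bring every term to one side: -r² - 9r - 20 = 0.
Factor: -1(r + 5)(r + 4) = 0.
So r = -5 or r = -4.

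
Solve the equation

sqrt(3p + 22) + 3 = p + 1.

Isolate the radical: sqrt(3p + 22) = p - 2.
Square both sides: 3p + 22 = (p - 2)^2.
Expand and rearrange: p^2 - 7p - 18 = 0.
Solving gives p = 9 or p = -2.
Check each candidate in the original equation:
  p = 9: sqrt(49) = 7, while p - 2 = 7 — valid.
  p = -2: sqrt(16) = 4, while p - 2 = -4 — extraneous.

p = 9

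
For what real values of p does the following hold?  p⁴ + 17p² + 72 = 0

No real solutions.

Let u = p². The equation becomes u² + 17u + 72 = 0.
Factor: (u + 9)(u + 8) = 0, so u = -9 or u = -8.
p² = -9 < 0 has no real solution.
p² = -8 < 0 has no real solution.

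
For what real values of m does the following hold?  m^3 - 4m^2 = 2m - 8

Rearrange: m^3 - 4m^2 - 2m + 8 = 0.
Possible rational roots are divisors of 8. Testing m = 4 gives 0, so (m - 4) is a factor.
Divide: m^3 - 4m^2 - 2m + 8 = (m - 4)(m^2 - 2).
Apply the quadratic formula to m^2 - 2 = 0: m = (0 +/- sqrt(8))/2, i.e. m ~= 1.4142 or m ~= -1.4142.

m = -1.4142 or m = 1.4142 or m = 4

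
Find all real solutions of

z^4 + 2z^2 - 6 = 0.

z = -1.2829 or z = 1.2829

Let u = z^2. The equation becomes u^2 + 2u - 6 = 0.
By the quadratic formula, u = -1 + sqrt(7) or u = -sqrt(7) - 1.
z^2 = -1 + sqrt(7) gives z = +/-sqrt(-1 + sqrt(7)) ~= +/-1.2829.
z^2 = -sqrt(7) - 1 < 0 has no real solution.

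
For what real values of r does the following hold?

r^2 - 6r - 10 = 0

r = -1.3589 or r = 7.3589

Discriminant: (-6)^2 - 4*1*(-10) = 76.
Quadratic formula: r = (6 +/- sqrt(76)) / 2.
So r = 3 + sqrt(19) ~= 7.3589 or r = 3 - sqrt(19) ~= -1.3589.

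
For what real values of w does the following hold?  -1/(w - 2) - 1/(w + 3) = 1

Multiply both sides by (w - 2)(w + 3):
-(w + 3) - (w - 2) = (w - 2)(w + 3).
Expand and collect terms: w^2 + 3w - 5 = 0.
By the quadratic formula, w = (-3 +/- sqrt(29)) / 2, so w ~= 1.1926 or w ~= -4.1926.
Neither value makes a denominator zero (w != 2, w != -3), so both are valid.

w = -4.1926 or w = 1.1926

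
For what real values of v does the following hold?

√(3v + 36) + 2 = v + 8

v = 0

Isolate the radical: √(3v + 36) = v + 6.
Square both sides: 3v + 36 = (v + 6)².
Expand and rearrange: v² + 9v = 0.
Solving gives v = 0 or v = -9.
Check each candidate in the original equation:
  v = 0: √(36) = 6, while v + 6 = 6 — valid.
  v = -9: √(9) = 3, while v + 6 = -3 — extraneous.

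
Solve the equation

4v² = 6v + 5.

v = -0.5963 or v = 2.0963

Rearrange to standard form: 4v² - 6v - 5 = 0.
Discriminant: (-6)² − 4·4·(-5) = 116.
Quadratic formula: v = (6 ± √116) / 8.
So v = 3/4 + √(29)/4 ≈ 2.0963 or v = 3/4 - √(29)/4 ≈ -0.5963.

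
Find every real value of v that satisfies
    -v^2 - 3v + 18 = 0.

Factor: -1(v - 3)(v + 6) = 0.
So v = 3 or v = -6.

v = -6 or v = 3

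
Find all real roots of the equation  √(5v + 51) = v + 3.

v = 6

Square both sides: 5v + 51 = (v + 3)².
Expand and rearrange: v² + v - 42 = 0.
Solving gives v = 6 or v = -7.
Check each candidate in the original equation:
  v = 6: √(81) = 9, while v + 3 = 9 — valid.
  v = -7: √(16) = 4, while v + 3 = -4 — extraneous.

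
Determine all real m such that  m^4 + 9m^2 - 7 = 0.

m = -0.8486 or m = 0.8486

Let u = m^2. The equation becomes u^2 + 9u - 7 = 0.
By the quadratic formula, u = -9/2 + sqrt(109)/2 or u = -sqrt(109)/2 - 9/2.
m^2 = -9/2 + sqrt(109)/2 gives m = +/-sqrt(-9/2 + sqrt(109)/2) ~= +/-0.8486.
m^2 = -sqrt(109)/2 - 9/2 < 0 has no real solution.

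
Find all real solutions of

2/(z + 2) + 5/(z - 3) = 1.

Multiply both sides by (z + 2)(z - 3):
2(z - 3) + 5(z + 2) = (z + 2)(z - 3).
Expand and collect terms: z² - 8z - 10 = 0.
By the quadratic formula, z = (8 ± √104) / 2, so z ≈ 9.099 or z ≈ -1.099.
Neither value makes a denominator zero (z ≠ -2, z ≠ 3), so both are valid.

z = -1.099 or z = 9.099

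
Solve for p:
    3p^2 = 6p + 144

p = -6 or p = 8

Bring every term to one side: 3p^2 - 6p - 144 = 0.
Factor: 3(p - 8)(p + 6) = 0.
So p = 8 or p = -6.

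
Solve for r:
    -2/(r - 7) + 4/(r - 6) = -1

r = 3.4384 or r = 7.5616

Multiply both sides by (r - 7)(r - 6):
-2(r - 6) + 4(r - 7) = -(r - 7)(r - 6).
Expand and collect terms: -r² + 11r - 26 = 0.
By the quadratic formula, r = (-11 ± √17) / -2, so r ≈ 3.4384 or r ≈ 7.5616.
Neither value makes a denominator zero (r ≠ 7, r ≠ 6), so both are valid.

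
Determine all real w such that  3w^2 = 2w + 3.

w = -0.7208 or w = 1.3874

Rearrange to standard form: 3w^2 - 2w - 3 = 0.
Discriminant: (-2)^2 - 4*3*(-3) = 40.
Quadratic formula: w = (2 +/- sqrt(40)) / 6.
So w = 1/3 + sqrt(10)/3 ~= 1.3874 or w = 1/3 - sqrt(10)/3 ~= -0.7208.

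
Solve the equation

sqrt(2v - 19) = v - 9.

v = 10

Square both sides: 2v - 19 = (v - 9)^2.
Expand and rearrange: v^2 - 20v + 100 = 0.
This gives the repeated root v = 10.
Check in the original equation:
  v = 10: sqrt(1) = 1, while v - 9 = 1 — valid.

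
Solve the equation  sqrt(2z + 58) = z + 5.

z = 3

Square both sides: 2z + 58 = (z + 5)^2.
Expand and rearrange: z^2 + 8z - 33 = 0.
Solving gives z = 3 or z = -11.
Check each candidate in the original equation:
  z = 3: sqrt(64) = 8, while z + 5 = 8 — valid.
  z = -11: sqrt(36) = 6, while z + 5 = -6 — extraneous.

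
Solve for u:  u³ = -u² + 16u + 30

u = -3 or u = -2.3166 or u = 4.3166

Rearrange: u³ + u² - 16u - 30 = 0.
Possible rational roots are divisors of -30. Testing u = -3 gives 0, so (u + 3) is a factor.
Divide: u³ + u² - 16u - 30 = (u + 3)(u² - 2u - 10).
Apply the quadratic formula to u² - 2u - 10 = 0: u = (2 ± √44)/2, i.e. u ≈ 4.3166 or u ≈ -2.3166.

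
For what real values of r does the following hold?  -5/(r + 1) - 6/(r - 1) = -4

r = -0.3972 or r = 3.1472

Multiply both sides by (r + 1)(r - 1):
-5(r - 1) - 6(r + 1) = -4(r + 1)(r - 1).
Expand and collect terms: -4r² + 11r + 5 = 0.
By the quadratic formula, r = (-11 ± √201) / -8, so r ≈ -0.3972 or r ≈ 3.1472.
Neither value makes a denominator zero (r ≠ -1, r ≠ 1), so both are valid.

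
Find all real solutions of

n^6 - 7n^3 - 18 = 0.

Let u = n^3. The equation becomes u^2 - 7u - 18 = 0.
Factor: (u - 9)(u + 2) = 0, so u = 9 or u = -2.
n^3 = 9 gives n = (9)^(1/3) ~= 2.0801.
n^3 = -2 gives n = -(2)^(1/3) ~= -1.2599.

n = -1.2599 or n = 2.0801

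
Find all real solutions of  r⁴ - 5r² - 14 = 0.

Let u = r². The equation becomes u² - 5u - 14 = 0.
Factor: (u - 7)(u + 2) = 0, so u = 7 or u = -2.
r² = 7 gives r = ±√(7) ≈ ±2.6458.
r² = -2 < 0 has no real solution.

r = -2.6458 or r = 2.6458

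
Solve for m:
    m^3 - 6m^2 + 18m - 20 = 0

Possible rational roots are divisors of -20. Testing m = 2 gives 0, so (m - 2) is a factor.
Divide: m^3 - 6m^2 + 18m - 20 = (m - 2)(m^2 - 4m + 10).
The quadratic m^2 - 4m + 10 has discriminant -24 < 0, so no further real roots.

m = 2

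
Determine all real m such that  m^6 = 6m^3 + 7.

m = -1 or m = 1.9129

Let u = m^3. The equation becomes u^2 - 6u - 7 = 0.
Factor: (u + 1)(u - 7) = 0, so u = -1 or u = 7.
m^3 = -1 gives m = -1.
m^3 = 7 gives m = (7)^(1/3) ~= 1.9129.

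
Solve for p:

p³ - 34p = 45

Rearrange: p³ - 34p - 45 = 0.
Possible rational roots are divisors of -45. Testing p = -5 gives 0, so (p + 5) is a factor.
Divide: p³ - 34p - 45 = (p + 5)(p² - 5p - 9).
Apply the quadratic formula to p² - 5p - 9 = 0: p = (5 ± √61)/2, i.e. p ≈ 6.4051 or p ≈ -1.4051.

p = -5 or p = -1.4051 or p = 6.4051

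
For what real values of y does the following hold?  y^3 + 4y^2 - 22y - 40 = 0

Possible rational roots are divisors of -40. Testing y = 4 gives 0, so (y - 4) is a factor.
Divide: y^3 + 4y^2 - 22y - 40 = (y - 4)(y^2 + 8y + 10).
Apply the quadratic formula to y^2 + 8y + 10 = 0: y = (-8 +/- sqrt(24))/2, i.e. y ~= -1.5505 or y ~= -6.4495.

y = -6.4495 or y = -1.5505 or y = 4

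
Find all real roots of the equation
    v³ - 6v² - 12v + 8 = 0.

v = -2 or v = 0.5359 or v = 7.4641

Possible rational roots are divisors of 8. Testing v = -2 gives 0, so (v + 2) is a factor.
Divide: v³ - 6v² - 12v + 8 = (v + 2)(v² - 8v + 4).
Apply the quadratic formula to v² - 8v + 4 = 0: v = (8 ± √48)/2, i.e. v ≈ 7.4641 or v ≈ 0.5359.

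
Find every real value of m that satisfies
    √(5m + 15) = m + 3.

m = -3 or m = 2

Square both sides: 5m + 15 = (m + 3)².
Expand and rearrange: m² + m - 6 = 0.
Solving gives m = 2 or m = -3.
Check each candidate in the original equation:
  m = 2: √(25) = 5, while m + 3 = 5 — valid.
  m = -3: √(0) = 0, while m + 3 = 0 — valid.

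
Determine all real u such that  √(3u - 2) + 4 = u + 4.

u = 1 or u = 2

Isolate the radical: √(3u - 2) = u.
Square both sides: 3u - 2 = (u)².
Expand and rearrange: u² - 3u + 2 = 0.
Solving gives u = 2 or u = 1.
Check each candidate in the original equation:
  u = 2: √(4) = 2, while u = 2 — valid.
  u = 1: √(1) = 1, while u = 1 — valid.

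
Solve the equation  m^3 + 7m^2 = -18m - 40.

Rearrange: m^3 + 7m^2 + 18m + 40 = 0.
Possible rational roots are divisors of 40. Testing m = -5 gives 0, so (m + 5) is a factor.
Divide: m^3 + 7m^2 + 18m + 40 = (m + 5)(m^2 + 2m + 8).
The quadratic m^2 + 2m + 8 has discriminant -28 < 0, so no further real roots.

m = -5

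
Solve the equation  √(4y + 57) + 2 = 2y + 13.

y = -2

Isolate the radical: √(4y + 57) = 2y + 11.
Square both sides: 4y + 57 = (2y + 11)².
Expand and rearrange: 4y² + 40y + 64 = 0.
Solving gives y = -2 or y = -8.
Check each candidate in the original equation:
  y = -2: √(49) = 7, while 2y + 11 = 7 — valid.
  y = -8: √(25) = 5, while 2y + 11 = -5 — extraneous.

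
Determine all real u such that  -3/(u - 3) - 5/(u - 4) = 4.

u = 1.5 or u = 3.5

Multiply both sides by (u - 3)(u - 4):
-3(u - 4) - 5(u - 3) = 4(u - 3)(u - 4).
Expand and collect terms: 4u^2 - 20u + 21 = 0.
Factor or apply the quadratic formula: u = 3.5 or u = 1.5.
Neither value makes a denominator zero (u != 3, u != 4), so both are valid.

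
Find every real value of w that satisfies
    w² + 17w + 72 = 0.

w = -9 or w = -8

Factor: (w + 8)(w + 9) = 0.
So w = -8 or w = -9.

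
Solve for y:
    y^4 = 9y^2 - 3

y = -2.9417 or y = -0.5888 or y = 0.5888 or y = 2.9417

Let u = y^2. The equation becomes u^2 - 9u + 3 = 0.
By the quadratic formula, u = sqrt(69)/2 + 9/2 or u = 9/2 - sqrt(69)/2.
y^2 = sqrt(69)/2 + 9/2 gives y = +/-sqrt(sqrt(69)/2 + 9/2) ~= +/-2.9417.
y^2 = 9/2 - sqrt(69)/2 gives y = +/-sqrt(9/2 - sqrt(69)/2) ~= +/-0.5888.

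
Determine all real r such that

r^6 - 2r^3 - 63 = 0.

Let u = r^3. The equation becomes u^2 - 2u - 63 = 0.
Factor: (u - 9)(u + 7) = 0, so u = 9 or u = -7.
r^3 = 9 gives r = (9)^(1/3) ~= 2.0801.
r^3 = -7 gives r = -(7)^(1/3) ~= -1.9129.

r = -1.9129 or r = 2.0801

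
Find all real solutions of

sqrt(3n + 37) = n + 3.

n = 4

Square both sides: 3n + 37 = (n + 3)^2.
Expand and rearrange: n^2 + 3n - 28 = 0.
Solving gives n = 4 or n = -7.
Check each candidate in the original equation:
  n = 4: sqrt(49) = 7, while n + 3 = 7 — valid.
  n = -7: sqrt(16) = 4, while n + 3 = -4 — extraneous.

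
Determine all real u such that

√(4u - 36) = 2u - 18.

Square both sides: 4u - 36 = (2u - 18)².
Expand and rearrange: 4u² - 76u + 360 = 0.
Solving gives u = 10 or u = 9.
Check each candidate in the original equation:
  u = 10: √(4) = 2, while 2u - 18 = 2 — valid.
  u = 9: √(0) = 0, while 2u - 18 = 0 — valid.

u = 9 or u = 10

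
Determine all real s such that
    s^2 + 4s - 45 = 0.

s = -9 or s = 5

Factor: (s - 5)(s + 9) = 0.
So s = 5 or s = -9.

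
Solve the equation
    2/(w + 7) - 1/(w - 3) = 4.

Multiply both sides by (w + 7)(w - 3):
2(w - 3) - (w + 7) = 4(w + 7)(w - 3).
Expand and collect terms: 4w² + 15w - 71 = 0.
By the quadratic formula, w = (-15 ± √1361) / 8, so w ≈ 2.7365 or w ≈ -6.4865.
Neither value makes a denominator zero (w ≠ -7, w ≠ 3), so both are valid.

w = -6.4865 or w = 2.7365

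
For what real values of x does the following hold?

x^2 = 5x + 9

Rearrange to standard form: x^2 - 5x - 9 = 0.
Discriminant: (-5)^2 - 4*1*(-9) = 61.
Quadratic formula: x = (5 +/- sqrt(61)) / 2.
So x = 5/2 + sqrt(61)/2 ~= 6.4051 or x = 5/2 - sqrt(61)/2 ~= -1.4051.

x = -1.4051 or x = 6.4051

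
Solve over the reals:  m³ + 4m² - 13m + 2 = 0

m = -6.1623 or m = 0.1623 or m = 2

Possible rational roots are divisors of 2. Testing m = 2 gives 0, so (m - 2) is a factor.
Divide: m³ + 4m² - 13m + 2 = (m - 2)(m² + 6m - 1).
Apply the quadratic formula to m² + 6m - 1 = 0: m = (-6 ± √40)/2, i.e. m ≈ 0.1623 or m ≈ -6.1623.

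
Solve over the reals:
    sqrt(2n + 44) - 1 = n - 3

n = 10

Isolate the radical: sqrt(2n + 44) = n - 2.
Square both sides: 2n + 44 = (n - 2)^2.
Expand and rearrange: n^2 - 6n - 40 = 0.
Solving gives n = 10 or n = -4.
Check each candidate in the original equation:
  n = 10: sqrt(64) = 8, while n - 2 = 8 — valid.
  n = -4: sqrt(36) = 6, while n - 2 = -6 — extraneous.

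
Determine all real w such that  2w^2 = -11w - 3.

w = -5.2122 or w = -0.2878

Rearrange to standard form: 2w^2 + 11w + 3 = 0.
Discriminant: (11)^2 - 4*2*3 = 97.
Quadratic formula: w = (-11 +/- sqrt(97)) / 4.
So w = -11/4 + sqrt(97)/4 ~= -0.2878 or w = -11/4 - sqrt(97)/4 ~= -5.2122.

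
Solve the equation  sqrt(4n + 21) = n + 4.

n = 1

Square both sides: 4n + 21 = (n + 4)^2.
Expand and rearrange: n^2 + 4n - 5 = 0.
Solving gives n = 1 or n = -5.
Check each candidate in the original equation:
  n = 1: sqrt(25) = 5, while n + 4 = 5 — valid.
  n = -5: sqrt(1) = 1, while n + 4 = -1 — extraneous.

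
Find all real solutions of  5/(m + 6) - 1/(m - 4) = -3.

Multiply both sides by (m + 6)(m - 4):
5(m - 4) - (m + 6) = -3(m + 6)(m - 4).
Expand and collect terms: -3m^2 - 10m + 98 = 0.
By the quadratic formula, m = (10 +/- sqrt(1276)) / -6, so m ~= -7.6202 or m ~= 4.2869.
Neither value makes a denominator zero (m != -6, m != 4), so both are valid.

m = -7.6202 or m = 4.2869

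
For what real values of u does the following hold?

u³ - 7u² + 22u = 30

Rearrange: u³ - 7u² + 22u - 30 = 0.
Possible rational roots are divisors of -30. Testing u = 3 gives 0, so (u - 3) is a factor.
Divide: u³ - 7u² + 22u - 30 = (u - 3)(u² - 4u + 10).
The quadratic u² - 4u + 10 has discriminant -24 < 0, so no further real roots.

u = 3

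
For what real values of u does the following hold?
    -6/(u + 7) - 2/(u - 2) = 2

u = -10.2663 or u = 1.2663

Multiply both sides by (u + 7)(u - 2):
-6(u - 2) - 2(u + 7) = 2(u + 7)(u - 2).
Expand and collect terms: 2u² + 18u - 26 = 0.
By the quadratic formula, u = (-18 ± √532) / 4, so u ≈ 1.2663 or u ≈ -10.2663.
Neither value makes a denominator zero (u ≠ -7, u ≠ 2), so both are valid.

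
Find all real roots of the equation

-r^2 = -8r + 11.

r = 1.7639 or r = 6.2361

Rearrange to standard form: -r^2 + 8r - 11 = 0.
Discriminant: (8)^2 - 4*(-1)*(-11) = 20.
Quadratic formula: r = (-8 +/- sqrt(20)) / (-2).
So r = 4 - sqrt(5) ~= 1.7639 or r = sqrt(5) + 4 ~= 6.2361.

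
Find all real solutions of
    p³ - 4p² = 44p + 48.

Rearrange: p³ - 4p² - 44p - 48 = 0.
Possible rational roots are divisors of -48. Testing p = -4 gives 0, so (p + 4) is a factor.
Divide: p³ - 4p² - 44p - 48 = (p + 4)(p² - 8p - 12).
Apply the quadratic formula to p² - 8p - 12 = 0: p = (8 ± √112)/2, i.e. p ≈ 9.2915 or p ≈ -1.2915.

p = -4 or p = -1.2915 or p = 9.2915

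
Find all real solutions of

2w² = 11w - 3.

w = 0.2878 or w = 5.2122

Rearrange to standard form: 2w² - 11w + 3 = 0.
Discriminant: (-11)² − 4·2·3 = 97.
Quadratic formula: w = (11 ± √97) / 4.
So w = √(97)/4 + 11/4 ≈ 5.2122 or w = 11/4 - √(97)/4 ≈ 0.2878.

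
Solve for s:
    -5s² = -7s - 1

Rearrange to standard form: -5s² + 7s + 1 = 0.
Discriminant: (7)² − 4·(-5)·1 = 69.
Quadratic formula: s = (-7 ± √69) / (-10).
So s = 7/10 - √(69)/10 ≈ -0.1307 or s = 7/10 + √(69)/10 ≈ 1.5307.

s = -0.1307 or s = 1.5307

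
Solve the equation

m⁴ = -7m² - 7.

Let u = m². The equation becomes u² + 7u + 7 = 0.
By the quadratic formula, u = -7/2 + √(21)/2 or u = -7/2 - √(21)/2.
m² = -7/2 + √(21)/2 < 0 has no real solution.
m² = -7/2 - √(21)/2 < 0 has no real solution.

No real solutions.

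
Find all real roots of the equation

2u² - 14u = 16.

Bring every term to one side: 2u² - 14u - 16 = 0.
Factor: 2(u - 8)(u + 1) = 0.
So u = 8 or u = -1.

u = -1 or u = 8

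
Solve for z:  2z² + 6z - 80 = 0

Factor: 2(z + 8)(z - 5) = 0.
So z = -8 or z = 5.

z = -8 or z = 5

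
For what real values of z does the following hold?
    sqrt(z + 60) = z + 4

z = 4

Square both sides: z + 60 = (z + 4)^2.
Expand and rearrange: z^2 + 7z - 44 = 0.
Solving gives z = 4 or z = -11.
Check each candidate in the original equation:
  z = 4: sqrt(64) = 8, while z + 4 = 8 — valid.
  z = -11: sqrt(49) = 7, while z + 4 = -7 — extraneous.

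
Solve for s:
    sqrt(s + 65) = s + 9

s = -1

Square both sides: s + 65 = (s + 9)^2.
Expand and rearrange: s^2 + 17s + 16 = 0.
Solving gives s = -1 or s = -16.
Check each candidate in the original equation:
  s = -1: sqrt(64) = 8, while s + 9 = 8 — valid.
  s = -16: sqrt(49) = 7, while s + 9 = -7 — extraneous.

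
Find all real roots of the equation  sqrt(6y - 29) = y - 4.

y = 5 or y = 9

Square both sides: 6y - 29 = (y - 4)^2.
Expand and rearrange: y^2 - 14y + 45 = 0.
Solving gives y = 9 or y = 5.
Check each candidate in the original equation:
  y = 9: sqrt(25) = 5, while y - 4 = 5 — valid.
  y = 5: sqrt(1) = 1, while y - 4 = 1 — valid.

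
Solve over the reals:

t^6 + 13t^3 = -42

t = -1.9129 or t = -1.8171

Let u = t^3. The equation becomes u^2 + 13u + 42 = 0.
Factor: (u + 6)(u + 7) = 0, so u = -6 or u = -7.
t^3 = -6 gives t = -(6)^(1/3) ~= -1.8171.
t^3 = -7 gives t = -(7)^(1/3) ~= -1.9129.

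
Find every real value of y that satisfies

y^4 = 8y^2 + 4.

Let u = y^2. The equation becomes u^2 - 8u - 4 = 0.
By the quadratic formula, u = 4 + 2*sqrt(5) or u = 4 - 2*sqrt(5).
y^2 = 4 + 2*sqrt(5) gives y = +/-sqrt(4 + 2*sqrt(5)) ~= +/-2.9107.
y^2 = 4 - 2*sqrt(5) < 0 has no real solution.

y = -2.9107 or y = 2.9107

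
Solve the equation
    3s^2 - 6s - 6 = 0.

Discriminant: (-6)^2 - 4*3*(-6) = 108.
Quadratic formula: s = (6 +/- sqrt(108)) / 6.
So s = 1 + sqrt(3) ~= 2.7321 or s = 1 - sqrt(3) ~= -0.7321.

s = -0.7321 or s = 2.7321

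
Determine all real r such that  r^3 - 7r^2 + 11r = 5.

Rearrange: r^3 - 7r^2 + 11r - 5 = 0.
Possible rational roots are divisors of -5. Testing r = 5 gives 0, so (r - 5) is a factor.
Divide: r^3 - 7r^2 + 11r - 5 = (r - 5)(r^2 - 2r + 1).
The quadratic has the repeated root r = 1.

r = 1 or r = 5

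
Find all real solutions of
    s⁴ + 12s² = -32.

No real solutions.

Let u = s². The equation becomes u² + 12u + 32 = 0.
Factor: (u + 4)(u + 8) = 0, so u = -4 or u = -8.
s² = -4 < 0 has no real solution.
s² = -8 < 0 has no real solution.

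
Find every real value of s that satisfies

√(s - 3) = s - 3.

Square both sides: s - 3 = (s - 3)².
Expand and rearrange: s² - 7s + 12 = 0.
Solving gives s = 4 or s = 3.
Check each candidate in the original equation:
  s = 4: √(1) = 1, while s - 3 = 1 — valid.
  s = 3: √(0) = 0, while s - 3 = 0 — valid.

s = 3 or s = 4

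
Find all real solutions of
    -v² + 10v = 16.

Bring every term to one side: -v² + 10v - 16 = 0.
Factor: -1(v - 8)(v - 2) = 0.
So v = 8 or v = 2.

v = 2 or v = 8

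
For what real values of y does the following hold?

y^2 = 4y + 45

y = -5 or y = 9

Bring every term to one side: y^2 - 4y - 45 = 0.
Factor: (y + 5)(y - 9) = 0.
So y = -5 or y = 9.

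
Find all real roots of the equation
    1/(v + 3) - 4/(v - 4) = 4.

Multiply both sides by (v + 3)(v - 4):
(v - 4) - 4(v + 3) = 4(v + 3)(v - 4).
Expand and collect terms: 4v² - v - 32 = 0.
By the quadratic formula, v = (1 ± √513) / 8, so v ≈ 2.9562 or v ≈ -2.7062.
Neither value makes a denominator zero (v ≠ -3, v ≠ 4), so both are valid.

v = -2.7062 or v = 2.9562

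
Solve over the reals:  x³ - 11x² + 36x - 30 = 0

Possible rational roots are divisors of -30. Testing x = 5 gives 0, so (x - 5) is a factor.
Divide: x³ - 11x² + 36x - 30 = (x - 5)(x² - 6x + 6).
Apply the quadratic formula to x² - 6x + 6 = 0: x = (6 ± √12)/2, i.e. x ≈ 4.7321 or x ≈ 1.2679.

x = 1.2679 or x = 4.7321 or x = 5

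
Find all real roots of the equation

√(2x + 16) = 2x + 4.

Square both sides: 2x + 16 = (2x + 4)².
Expand and rearrange: 4x² + 14x = 0.
Solving gives x = 0 or x = -3.5.
Check each candidate in the original equation:
  x = 0: √(16) = 4, while 2x + 4 = 4 — valid.
  x = -3.5: √(9) = 3, while 2x + 4 = -3 — extraneous.

x = 0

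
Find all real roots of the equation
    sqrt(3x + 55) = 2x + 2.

x = 3

Square both sides: 3x + 55 = (2x + 2)^2.
Expand and rearrange: 4x^2 + 5x - 51 = 0.
Solving gives x = 3 or x = -4.25.
Check each candidate in the original equation:
  x = 3: sqrt(64) = 8, while 2x + 2 = 8 — valid.
  x = -4.25: sqrt(42.25) = 6.5, while 2x + 2 = -6.5 — extraneous.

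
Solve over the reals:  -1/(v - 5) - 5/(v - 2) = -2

Multiply both sides by (v - 5)(v - 2):
-(v - 2) - 5(v - 5) = -2(v - 5)(v - 2).
Expand and collect terms: -2v^2 + 20v - 47 = 0.
By the quadratic formula, v = (-20 +/- sqrt(24)) / -4, so v ~= 3.7753 or v ~= 6.2247.
Neither value makes a denominator zero (v != 5, v != 2), so both are valid.

v = 3.7753 or v = 6.2247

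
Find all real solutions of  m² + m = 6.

m = -3 or m = 2

Bring every term to one side: m² + m - 6 = 0.
Factor: (m + 3)(m - 2) = 0.
So m = -3 or m = 2.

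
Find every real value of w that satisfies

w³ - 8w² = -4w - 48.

w = -2 or w = 4 or w = 6

Rearrange: w³ - 8w² + 4w + 48 = 0.
Possible rational roots are divisors of 48. Testing w = 4 gives 0, so (w - 4) is a factor.
Divide: w³ - 8w² + 4w + 48 = (w - 4)(w² - 4w - 12).
Factor the quadratic: w = 6 or w = -2.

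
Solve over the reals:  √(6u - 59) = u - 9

u = 10 or u = 14

Square both sides: 6u - 59 = (u - 9)².
Expand and rearrange: u² - 24u + 140 = 0.
Solving gives u = 14 or u = 10.
Check each candidate in the original equation:
  u = 14: √(25) = 5, while u - 9 = 5 — valid.
  u = 10: √(1) = 1, while u - 9 = 1 — valid.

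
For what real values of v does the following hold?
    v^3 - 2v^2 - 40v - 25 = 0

v = -5 or v = -0.6533 or v = 7.6533

Possible rational roots are divisors of -25. Testing v = -5 gives 0, so (v + 5) is a factor.
Divide: v^3 - 2v^2 - 40v - 25 = (v + 5)(v^2 - 7v - 5).
Apply the quadratic formula to v^2 - 7v - 5 = 0: v = (7 +/- sqrt(69))/2, i.e. v ~= 7.6533 or v ~= -0.6533.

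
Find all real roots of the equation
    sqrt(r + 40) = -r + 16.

Square both sides: r + 40 = (-r + 16)^2.
Expand and rearrange: r^2 - 33r + 216 = 0.
Solving gives r = 24 or r = 9.
Check each candidate in the original equation:
  r = 24: sqrt(64) = 8, while -r + 16 = -8 — extraneous.
  r = 9: sqrt(49) = 7, while -r + 16 = 7 — valid.

r = 9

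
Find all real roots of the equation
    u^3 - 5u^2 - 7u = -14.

Rearrange: u^3 - 5u^2 - 7u + 14 = 0.
Possible rational roots are divisors of 14. Testing u = -2 gives 0, so (u + 2) is a factor.
Divide: u^3 - 5u^2 - 7u + 14 = (u + 2)(u^2 - 7u + 7).
Apply the quadratic formula to u^2 - 7u + 7 = 0: u = (7 +/- sqrt(21))/2, i.e. u ~= 5.7913 or u ~= 1.2087.

u = -2 or u = 1.2087 or u = 5.7913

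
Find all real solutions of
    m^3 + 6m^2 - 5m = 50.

Rearrange: m^3 + 6m^2 - 5m - 50 = 0.
Possible rational roots are divisors of -50. Testing m = -5 gives 0, so (m + 5) is a factor.
Divide: m^3 + 6m^2 - 5m - 50 = (m + 5)(m^2 + m - 10).
Apply the quadratic formula to m^2 + m - 10 = 0: m = (-1 +/- sqrt(41))/2, i.e. m ~= 2.7016 or m ~= -3.7016.

m = -5 or m = -3.7016 or m = 2.7016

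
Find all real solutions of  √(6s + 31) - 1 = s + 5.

Isolate the radical: √(6s + 31) = s + 6.
Square both sides: 6s + 31 = (s + 6)².
Expand and rearrange: s² + 6s + 5 = 0.
Solving gives s = -1 or s = -5.
Check each candidate in the original equation:
  s = -1: √(25) = 5, while s + 6 = 5 — valid.
  s = -5: √(1) = 1, while s + 6 = 1 — valid.

s = -5 or s = -1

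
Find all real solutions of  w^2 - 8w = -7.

w = 1 or w = 7

Bring every term to one side: w^2 - 8w + 7 = 0.
Factor: (w - 7)(w - 1) = 0.
So w = 7 or w = 1.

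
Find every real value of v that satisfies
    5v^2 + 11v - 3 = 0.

v = -2.4454 or v = 0.2454

Discriminant: (11)^2 - 4*5*(-3) = 181.
Quadratic formula: v = (-11 +/- sqrt(181)) / 10.
So v = -11/10 + sqrt(181)/10 ~= 0.2454 or v = -sqrt(181)/10 - 11/10 ~= -2.4454.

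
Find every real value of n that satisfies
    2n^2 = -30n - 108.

Bring every term to one side: 2n^2 + 30n + 108 = 0.
Factor: 2(n + 9)(n + 6) = 0.
So n = -9 or n = -6.

n = -9 or n = -6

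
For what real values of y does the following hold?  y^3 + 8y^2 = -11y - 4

Rearrange: y^3 + 8y^2 + 11y + 4 = 0.
Possible rational roots are divisors of 4. Testing y = -1 gives 0, so (y + 1) is a factor.
Divide: y^3 + 8y^2 + 11y + 4 = (y + 1)(y^2 + 7y + 4).
Apply the quadratic formula to y^2 + 7y + 4 = 0: y = (-7 +/- sqrt(33))/2, i.e. y ~= -0.6277 or y ~= -6.3723.

y = -6.3723 or y = -1 or y = -0.6277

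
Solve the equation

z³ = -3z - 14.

Rearrange: z³ + 3z + 14 = 0.
Possible rational roots are divisors of 14. Testing z = -2 gives 0, so (z + 2) is a factor.
Divide: z³ + 3z + 14 = (z + 2)(z² - 2z + 7).
The quadratic z² - 2z + 7 has discriminant -24 < 0, so no further real roots.

z = -2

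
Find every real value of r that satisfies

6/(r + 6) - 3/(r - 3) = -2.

Multiply both sides by (r + 6)(r - 3):
6(r - 3) - 3(r + 6) = -2(r + 6)(r - 3).
Expand and collect terms: -2r^2 - 9r + 72 = 0.
By the quadratic formula, r = (9 +/- sqrt(657)) / -4, so r ~= -8.658 or r ~= 4.158.
Neither value makes a denominator zero (r != -6, r != 3), so both are valid.

r = -8.658 or r = 4.158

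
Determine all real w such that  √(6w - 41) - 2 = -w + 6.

w = 7

Isolate the radical: √(6w - 41) = -w + 8.
Square both sides: 6w - 41 = (-w + 8)².
Expand and rearrange: w² - 22w + 105 = 0.
Solving gives w = 15 or w = 7.
Check each candidate in the original equation:
  w = 15: √(49) = 7, while -w + 8 = -7 — extraneous.
  w = 7: √(1) = 1, while -w + 8 = 1 — valid.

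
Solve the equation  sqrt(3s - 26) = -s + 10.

Square both sides: 3s - 26 = (-s + 10)^2.
Expand and rearrange: s^2 - 23s + 126 = 0.
Solving gives s = 14 or s = 9.
Check each candidate in the original equation:
  s = 14: sqrt(16) = 4, while -s + 10 = -4 — extraneous.
  s = 9: sqrt(1) = 1, while -s + 10 = 1 — valid.

s = 9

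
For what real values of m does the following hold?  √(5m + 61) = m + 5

Square both sides: 5m + 61 = (m + 5)².
Expand and rearrange: m² + 5m - 36 = 0.
Solving gives m = 4 or m = -9.
Check each candidate in the original equation:
  m = 4: √(81) = 9, while m + 5 = 9 — valid.
  m = -9: √(16) = 4, while m + 5 = -4 — extraneous.

m = 4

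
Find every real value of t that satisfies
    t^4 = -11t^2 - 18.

No real solutions.

Let u = t^2. The equation becomes u^2 + 11u + 18 = 0.
Factor: (u + 2)(u + 9) = 0, so u = -2 or u = -9.
t^2 = -2 < 0 has no real solution.
t^2 = -9 < 0 has no real solution.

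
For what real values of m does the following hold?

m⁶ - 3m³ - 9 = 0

m = -1.2285 or m = 1.6932

Let u = m³. The equation becomes u² - 3u - 9 = 0.
By the quadratic formula, u = 3/2 + 3·√(5)/2 or u = 3/2 - 3·√(5)/2.
m³ = 3/2 + 3·√(5)/2 gives m = ∛(3/2 + 3·√(5)/2) ≈ 1.6932.
m³ = 3/2 - 3·√(5)/2 gives m = -∛(-3/2 + 3·√(5)/2) ≈ -1.2285.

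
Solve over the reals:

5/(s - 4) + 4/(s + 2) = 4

s = -1.194 or s = 5.444

Multiply both sides by (s - 4)(s + 2):
5(s + 2) + 4(s - 4) = 4(s - 4)(s + 2).
Expand and collect terms: 4s² - 17s - 26 = 0.
By the quadratic formula, s = (17 ± √705) / 8, so s ≈ 5.444 or s ≈ -1.194.
Neither value makes a denominator zero (s ≠ 4, s ≠ -2), so both are valid.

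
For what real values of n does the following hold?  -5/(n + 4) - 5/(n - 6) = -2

n = -2.0902 or n = 9.0902

Multiply both sides by (n + 4)(n - 6):
-5(n - 6) - 5(n + 4) = -2(n + 4)(n - 6).
Expand and collect terms: -2n² + 14n + 38 = 0.
By the quadratic formula, n = (-14 ± √500) / -4, so n ≈ -2.0902 or n ≈ 9.0902.
Neither value makes a denominator zero (n ≠ -4, n ≠ 6), so both are valid.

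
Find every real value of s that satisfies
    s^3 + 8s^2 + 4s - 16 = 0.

s = -7.1231 or s = -2 or s = 1.1231

Possible rational roots are divisors of -16. Testing s = -2 gives 0, so (s + 2) is a factor.
Divide: s^3 + 8s^2 + 4s - 16 = (s + 2)(s^2 + 6s - 8).
Apply the quadratic formula to s^2 + 6s - 8 = 0: s = (-6 +/- sqrt(68))/2, i.e. s ~= 1.1231 or s ~= -7.1231.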